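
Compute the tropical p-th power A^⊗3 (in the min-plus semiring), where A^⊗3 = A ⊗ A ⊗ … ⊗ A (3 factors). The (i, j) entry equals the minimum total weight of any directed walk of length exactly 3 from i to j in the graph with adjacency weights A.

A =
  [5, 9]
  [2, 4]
A^⊗3 =
  [15, 17]
  [10, 12]

Each entry (A^⊗3)_ij equals the minimum over all length-3 walks i = v_0 → v_1 → … → v_3 = j of Σ_t A[v_t][v_{t+1}]. For example, for (i, j) = (0, 1) we minimise over 4 possible intermediate vertex sequences; the minimum is 17, attained along the walk 0 → 1 → 1 → 1.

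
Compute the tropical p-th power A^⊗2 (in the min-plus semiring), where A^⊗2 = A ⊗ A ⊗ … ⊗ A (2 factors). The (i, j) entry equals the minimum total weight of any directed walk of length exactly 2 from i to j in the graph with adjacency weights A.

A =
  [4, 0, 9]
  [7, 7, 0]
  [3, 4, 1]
A^⊗2 =
  [7, 4, 0]
  [3, 4, 1]
  [4, 3, 2]

Each entry (A^⊗2)_ij equals the minimum over all length-2 walks i = v_0 → v_1 → … → v_2 = j of Σ_t A[v_t][v_{t+1}]. For example, for (i, j) = (0, 2) we minimise over 3 possible intermediate vertex sequences; the minimum is 0, attained along the walk 0 → 1 → 2.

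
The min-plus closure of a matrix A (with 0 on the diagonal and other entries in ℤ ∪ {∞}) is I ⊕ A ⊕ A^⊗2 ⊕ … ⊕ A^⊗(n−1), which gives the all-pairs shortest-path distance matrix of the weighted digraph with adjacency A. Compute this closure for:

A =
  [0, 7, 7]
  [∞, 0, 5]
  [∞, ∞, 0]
Closure =
  [0, 7, 7]
  [∞, 0, 5]
  [∞, ∞, 0]

This is the Floyd-Warshall all-pairs shortest-path computation. For each intermediate vertex k = 0, 1, …, 2, update dist[i][j] ← min(dist[i][j], dist[i][k] + dist[k][j]). The final matrix gives, for each (i, j), the minimum total weight of any directed path from i to j (possibly empty when i = j).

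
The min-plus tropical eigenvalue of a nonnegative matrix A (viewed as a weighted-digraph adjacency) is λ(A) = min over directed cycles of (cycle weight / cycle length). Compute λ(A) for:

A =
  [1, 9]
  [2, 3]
λ(A) = 1

Enumerate directed cycles and compute their means (weight / length). Sample:
  cycle 0 → 0: weight = 1, length = 1, mean = 1/1 ≈ 1.000
  cycle 1 → 1: weight = 3, length = 1, mean = 3/1 ≈ 3.000
  cycle 0 → 1 → 0: weight = 11, length = 2, mean = 11/2 ≈ 5.500
  cycle 1 → 0 → 1: weight = 11, length = 2, mean = 11/2 ≈ 5.500
Minimum mean = 1.000, attained e.g. along the cycle 0 → 0 with weight 1 and length 1. So λ(A) = 1/1 = 1.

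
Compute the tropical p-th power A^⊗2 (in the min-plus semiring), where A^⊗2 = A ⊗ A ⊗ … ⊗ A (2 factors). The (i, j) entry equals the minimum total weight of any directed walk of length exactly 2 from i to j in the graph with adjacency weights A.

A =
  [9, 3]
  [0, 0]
A^⊗2 =
  [3, 3]
  [0, 0]

Each entry (A^⊗2)_ij equals the minimum over all length-2 walks i = v_0 → v_1 → … → v_2 = j of Σ_t A[v_t][v_{t+1}]. For example, for (i, j) = (0, 1) we minimise over 2 possible intermediate vertex sequences; the minimum is 3, attained along the walk 0 → 1 → 1.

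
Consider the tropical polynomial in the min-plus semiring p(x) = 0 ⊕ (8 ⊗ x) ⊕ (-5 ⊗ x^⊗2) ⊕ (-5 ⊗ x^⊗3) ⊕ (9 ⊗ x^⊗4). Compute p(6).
p(6) = 0

A tropical monomial a ⊗ x^⊗i evaluates to a + i · x. Evaluating each term at x = 6:
  Term 0 contributes 0 + 0 · 6 = 0
  Term 1 contributes 8 + 1 · 6 = 14
  Term 2 contributes -5 + 2 · 6 = 7
  Term 3 contributes -5 + 3 · 6 = 13
  Term 4 contributes 9 + 4 · 6 = 33
p(6) = ⊕ of these = min[0, 14, 7, 13, 33] = 0.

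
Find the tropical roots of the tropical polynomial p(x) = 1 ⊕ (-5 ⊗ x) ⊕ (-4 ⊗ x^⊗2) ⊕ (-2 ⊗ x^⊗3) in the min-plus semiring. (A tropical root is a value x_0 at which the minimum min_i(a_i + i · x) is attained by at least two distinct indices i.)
Roots: {-2, -1, 6}

Each tropical root is a break point of the lower envelope of the lines y = a_i + i · x (there are 4 lines, with slopes 0, 1, ..., 3). Only the lines that attain the minimum somewhere contribute to roots; other lines are dominated. Here the surviving (envelope) indices are i = 3, i = 2, i = 1, i = 0.
Intersections between consecutive envelope lines give the roots: for adjacent envelope indices i < j the intersection is x = (a_i − a_j) / (j − i). Reading off the sorted break points: {-2, -1, 6}.
Verification: at each break x_0, at least two indices attain the minimum of min_i(a_i + i · x_0).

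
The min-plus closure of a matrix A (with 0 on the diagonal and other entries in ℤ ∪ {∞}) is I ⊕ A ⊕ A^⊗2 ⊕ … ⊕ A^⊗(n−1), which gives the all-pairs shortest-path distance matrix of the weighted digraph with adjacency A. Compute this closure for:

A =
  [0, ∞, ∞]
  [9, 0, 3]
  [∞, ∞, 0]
Closure =
  [0, ∞, ∞]
  [9, 0, 3]
  [∞, ∞, 0]

This is the Floyd-Warshall all-pairs shortest-path computation. For each intermediate vertex k = 0, 1, …, 2, update dist[i][j] ← min(dist[i][j], dist[i][k] + dist[k][j]). The final matrix gives, for each (i, j), the minimum total weight of any directed path from i to j (possibly empty when i = j).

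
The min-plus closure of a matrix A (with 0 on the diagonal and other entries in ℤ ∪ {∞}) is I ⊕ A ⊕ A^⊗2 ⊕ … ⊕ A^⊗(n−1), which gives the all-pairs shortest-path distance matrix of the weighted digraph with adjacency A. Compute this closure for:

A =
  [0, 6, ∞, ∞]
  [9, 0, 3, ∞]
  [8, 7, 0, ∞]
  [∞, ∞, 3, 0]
Closure =
  [0, 6, 9, ∞]
  [9, 0, 3, ∞]
  [8, 7, 0, ∞]
  [11, 10, 3, 0]

This is the Floyd-Warshall all-pairs shortest-path computation. For each intermediate vertex k = 0, 1, …, 3, update dist[i][j] ← min(dist[i][j], dist[i][k] + dist[k][j]). The final matrix gives, for each (i, j), the minimum total weight of any directed path from i to j (possibly empty when i = j).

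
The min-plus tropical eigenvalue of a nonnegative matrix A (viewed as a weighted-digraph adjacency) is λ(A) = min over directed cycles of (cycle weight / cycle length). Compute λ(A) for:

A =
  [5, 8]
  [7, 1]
λ(A) = 1

Enumerate directed cycles and compute their means (weight / length). Sample:
  cycle 0 → 0: weight = 5, length = 1, mean = 5/1 ≈ 5.000
  cycle 1 → 1: weight = 1, length = 1, mean = 1/1 ≈ 1.000
  cycle 0 → 1 → 0: weight = 15, length = 2, mean = 15/2 ≈ 7.500
  cycle 1 → 0 → 1: weight = 15, length = 2, mean = 15/2 ≈ 7.500
Minimum mean = 1.000, attained e.g. along the cycle 1 → 1 with weight 1 and length 1. So λ(A) = 1/1 = 1.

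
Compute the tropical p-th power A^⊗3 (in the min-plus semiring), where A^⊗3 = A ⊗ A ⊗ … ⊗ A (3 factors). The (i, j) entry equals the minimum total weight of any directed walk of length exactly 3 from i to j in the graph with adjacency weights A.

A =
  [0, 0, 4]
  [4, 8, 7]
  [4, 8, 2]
A^⊗3 =
  [0, 0, 4]
  [4, 4, 8]
  [4, 4, 6]

Each entry (A^⊗3)_ij equals the minimum over all length-3 walks i = v_0 → v_1 → … → v_3 = j of Σ_t A[v_t][v_{t+1}]. For example, for (i, j) = (0, 2) we minimise over 9 possible intermediate vertex sequences; the minimum is 4, attained along the walk 0 → 0 → 0 → 2.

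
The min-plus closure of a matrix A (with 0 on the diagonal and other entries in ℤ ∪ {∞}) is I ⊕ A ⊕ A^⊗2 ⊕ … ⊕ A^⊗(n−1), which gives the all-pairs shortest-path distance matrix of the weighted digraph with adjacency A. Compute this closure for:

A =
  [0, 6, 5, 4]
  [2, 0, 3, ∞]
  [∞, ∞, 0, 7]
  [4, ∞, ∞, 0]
Closure =
  [0, 6, 5, 4]
  [2, 0, 3, 6]
  [11, 17, 0, 7]
  [4, 10, 9, 0]

This is the Floyd-Warshall all-pairs shortest-path computation. For each intermediate vertex k = 0, 1, …, 3, update dist[i][j] ← min(dist[i][j], dist[i][k] + dist[k][j]). The final matrix gives, for each (i, j), the minimum total weight of any directed path from i to j (possibly empty when i = j).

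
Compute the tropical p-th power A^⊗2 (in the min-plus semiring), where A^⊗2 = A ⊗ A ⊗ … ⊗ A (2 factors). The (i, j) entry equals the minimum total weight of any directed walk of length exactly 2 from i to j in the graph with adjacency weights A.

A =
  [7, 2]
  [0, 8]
A^⊗2 =
  [2, 9]
  [7, 2]

Each entry (A^⊗2)_ij equals the minimum over all length-2 walks i = v_0 → v_1 → … → v_2 = j of Σ_t A[v_t][v_{t+1}]. For example, for (i, j) = (0, 1) we minimise over 2 possible intermediate vertex sequences; the minimum is 9, attained along the walk 0 → 0 → 1.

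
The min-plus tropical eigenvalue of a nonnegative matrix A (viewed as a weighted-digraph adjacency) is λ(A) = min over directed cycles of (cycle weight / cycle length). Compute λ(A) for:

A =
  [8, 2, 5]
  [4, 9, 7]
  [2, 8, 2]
λ(A) = 2

Enumerate directed cycles and compute their means (weight / length). Sample:
  cycle 0 → 0: weight = 8, length = 1, mean = 8/1 ≈ 8.000
  cycle 1 → 1: weight = 9, length = 1, mean = 9/1 ≈ 9.000
  cycle 2 → 2: weight = 2, length = 1, mean = 2/1 ≈ 2.000
  cycle 0 → 1 → 0: weight = 6, length = 2, mean = 6/2 ≈ 3.000
  cycle 0 → 2 → 0: weight = 7, length = 2, mean = 7/2 ≈ 3.500
  cycle 1 → 0 → 1: weight = 6, length = 2, mean = 6/2 ≈ 3.000
Minimum mean = 2.000, attained e.g. along the cycle 2 → 2 with weight 2 and length 1. So λ(A) = 2/1 = 2.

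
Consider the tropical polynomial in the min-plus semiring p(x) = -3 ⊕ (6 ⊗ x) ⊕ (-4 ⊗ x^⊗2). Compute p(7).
p(7) = -3

A tropical monomial a ⊗ x^⊗i evaluates to a + i · x. Evaluating each term at x = 7:
  Term 0 contributes -3 + 0 · 7 = -3
  Term 1 contributes 6 + 1 · 7 = 13
  Term 2 contributes -4 + 2 · 7 = 10
p(7) = ⊕ of these = min[-3, 13, 10] = -3.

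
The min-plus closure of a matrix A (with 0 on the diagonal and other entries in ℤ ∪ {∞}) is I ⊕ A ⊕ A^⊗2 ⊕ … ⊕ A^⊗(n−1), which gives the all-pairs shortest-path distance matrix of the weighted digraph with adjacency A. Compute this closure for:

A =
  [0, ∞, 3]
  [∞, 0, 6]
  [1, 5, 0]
Closure =
  [0, 8, 3]
  [7, 0, 6]
  [1, 5, 0]

This is the Floyd-Warshall all-pairs shortest-path computation. For each intermediate vertex k = 0, 1, …, 2, update dist[i][j] ← min(dist[i][j], dist[i][k] + dist[k][j]). The final matrix gives, for each (i, j), the minimum total weight of any directed path from i to j (possibly empty when i = j).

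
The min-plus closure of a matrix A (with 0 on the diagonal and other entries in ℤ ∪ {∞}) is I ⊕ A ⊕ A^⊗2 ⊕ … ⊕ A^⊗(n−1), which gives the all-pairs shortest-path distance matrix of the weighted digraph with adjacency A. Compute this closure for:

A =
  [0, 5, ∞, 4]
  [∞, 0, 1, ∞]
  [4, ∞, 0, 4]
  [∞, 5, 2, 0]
Closure =
  [0, 5, 6, 4]
  [5, 0, 1, 5]
  [4, 9, 0, 4]
  [6, 5, 2, 0]

This is the Floyd-Warshall all-pairs shortest-path computation. For each intermediate vertex k = 0, 1, …, 3, update dist[i][j] ← min(dist[i][j], dist[i][k] + dist[k][j]). The final matrix gives, for each (i, j), the minimum total weight of any directed path from i to j (possibly empty when i = j).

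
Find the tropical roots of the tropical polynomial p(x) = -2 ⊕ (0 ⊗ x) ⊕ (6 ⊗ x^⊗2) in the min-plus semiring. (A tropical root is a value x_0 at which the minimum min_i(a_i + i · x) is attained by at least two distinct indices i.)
Roots: {-6, -2}

Each tropical root is a break point of the lower envelope of the lines y = a_i + i · x (there are 3 lines, with slopes 0, 1, ..., 2). Only the lines that attain the minimum somewhere contribute to roots; other lines are dominated. Here the surviving (envelope) indices are i = 2, i = 1, i = 0.
Intersections between consecutive envelope lines give the roots: for adjacent envelope indices i < j the intersection is x = (a_i − a_j) / (j − i). Reading off the sorted break points: {-6, -2}.
Verification: at each break x_0, at least two indices attain the minimum of min_i(a_i + i · x_0).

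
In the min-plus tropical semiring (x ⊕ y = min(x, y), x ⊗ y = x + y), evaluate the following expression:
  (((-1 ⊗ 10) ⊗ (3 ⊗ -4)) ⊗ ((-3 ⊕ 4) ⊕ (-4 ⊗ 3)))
(((-1 ⊗ 10) ⊗ (3 ⊗ -4)) ⊗ ((-3 ⊕ 4) ⊕ (-4 ⊗ 3))) = 5

Expand innermost to outermost. Recall ⊕ takes the minimum of its arguments and ⊗ takes their sum. Working out the expression (((-1 ⊗ 10) ⊗ (3 ⊗ -4)) ⊗ ((-3 ⊕ 4) ⊕ (-4 ⊗ 3))) gives 5.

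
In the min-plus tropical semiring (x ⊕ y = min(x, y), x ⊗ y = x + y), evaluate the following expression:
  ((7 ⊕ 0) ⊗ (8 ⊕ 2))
((7 ⊕ 0) ⊗ (8 ⊕ 2)) = 2

Expand innermost to outermost. Recall ⊕ takes the minimum of its arguments and ⊗ takes their sum. Working out the expression ((7 ⊕ 0) ⊗ (8 ⊕ 2)) gives 2.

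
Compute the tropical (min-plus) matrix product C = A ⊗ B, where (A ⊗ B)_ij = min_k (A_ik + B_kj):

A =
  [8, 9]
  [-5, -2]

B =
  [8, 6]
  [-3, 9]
A ⊗ B =
  [6, 14]
  [-5, 1]

Apply the min-plus product entry-by-entry:
  C[0][0] = min over k of (A[0][0] + B[0][0] = 8 + 8 = 16, A[0][1] + B[1][0] = 9 + -3 = 6) = 6 (attained at k = 1)
  C[0][1] = min over k of (A[0][0] + B[0][1] = 8 + 6 = 14, A[0][1] + B[1][1] = 9 + 9 = 18) = 14 (attained at k = 0)
  C[1][0] = min over k of (A[1][0] + B[0][0] = -5 + 8 = 3, A[1][1] + B[1][0] = -2 + -3 = -5) = -5 (attained at k = 1)
  C[1][1] = min over k of (A[1][0] + B[0][1] = -5 + 6 = 1, A[1][1] + B[1][1] = -2 + 9 = 7) = 1 (attained at k = 0)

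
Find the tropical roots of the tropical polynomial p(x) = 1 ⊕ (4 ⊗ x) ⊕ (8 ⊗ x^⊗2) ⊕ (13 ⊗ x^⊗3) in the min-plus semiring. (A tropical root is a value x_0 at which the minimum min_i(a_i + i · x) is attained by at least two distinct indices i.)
Roots: {-5, -4, -3}

Each tropical root is a break point of the lower envelope of the lines y = a_i + i · x (there are 4 lines, with slopes 0, 1, ..., 3). Only the lines that attain the minimum somewhere contribute to roots; other lines are dominated. Here the surviving (envelope) indices are i = 3, i = 2, i = 1, i = 0.
Intersections between consecutive envelope lines give the roots: for adjacent envelope indices i < j the intersection is x = (a_i − a_j) / (j − i). Reading off the sorted break points: {-5, -4, -3}.
Verification: at each break x_0, at least two indices attain the minimum of min_i(a_i + i · x_0).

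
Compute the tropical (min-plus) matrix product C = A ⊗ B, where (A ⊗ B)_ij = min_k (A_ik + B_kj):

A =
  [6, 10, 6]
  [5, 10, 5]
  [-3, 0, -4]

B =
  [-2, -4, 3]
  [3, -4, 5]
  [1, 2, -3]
A ⊗ B =
  [4, 2, 3]
  [3, 1, 2]
  [-5, -7, -7]

Apply the min-plus product entry-by-entry:
  C[0][0] = min over k of (A[0][0] + B[0][0] = 6 + -2 = 4, A[0][1] + B[1][0] = 10 + 3 = 13, A[0][2] + B[2][0] = 6 + 1 = 7) = 4 (attained at k = 0)
  C[0][1] = min over k of (A[0][0] + B[0][1] = 6 + -4 = 2, A[0][1] + B[1][1] = 10 + -4 = 6, A[0][2] + B[2][1] = 6 + 2 = 8) = 2 (attained at k = 0)
  C[0][2] = min over k of (A[0][0] + B[0][2] = 6 + 3 = 9, A[0][1] + B[1][2] = 10 + 5 = 15, A[0][2] + B[2][2] = 6 + -3 = 3) = 3 (attained at k = 2)
  C[1][0] = min over k of (A[1][0] + B[0][0] = 5 + -2 = 3, A[1][1] + B[1][0] = 10 + 3 = 13, A[1][2] + B[2][0] = 5 + 1 = 6) = 3 (attained at k = 0)
  C[1][1] = min over k of (A[1][0] + B[0][1] = 5 + -4 = 1, A[1][1] + B[1][1] = 10 + -4 = 6, A[1][2] + B[2][1] = 5 + 2 = 7) = 1 (attained at k = 0)
  C[1][2] = min over k of (A[1][0] + B[0][2] = 5 + 3 = 8, A[1][1] + B[1][2] = 10 + 5 = 15, A[1][2] + B[2][2] = 5 + -3 = 2) = 2 (attained at k = 2)
  C[2][0] = min over k of (A[2][0] + B[0][0] = -3 + -2 = -5, A[2][1] + B[1][0] = 0 + 3 = 3, A[2][2] + B[2][0] = -4 + 1 = -3) = -5 (attained at k = 0)
  C[2][1] = min over k of (A[2][0] + B[0][1] = -3 + -4 = -7, A[2][1] + B[1][1] = 0 + -4 = -4, A[2][2] + B[2][1] = -4 + 2 = -2) = -7 (attained at k = 0)
  C[2][2] = min over k of (A[2][0] + B[0][2] = -3 + 3 = 0, A[2][1] + B[1][2] = 0 + 5 = 5, A[2][2] + B[2][2] = -4 + -3 = -7) = -7 (attained at k = 2)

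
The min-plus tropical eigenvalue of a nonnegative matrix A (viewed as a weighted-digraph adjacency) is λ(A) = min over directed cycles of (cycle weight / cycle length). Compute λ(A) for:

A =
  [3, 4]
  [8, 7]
λ(A) = 3

Enumerate directed cycles and compute their means (weight / length). Sample:
  cycle 0 → 0: weight = 3, length = 1, mean = 3/1 ≈ 3.000
  cycle 1 → 1: weight = 7, length = 1, mean = 7/1 ≈ 7.000
  cycle 0 → 1 → 0: weight = 12, length = 2, mean = 12/2 ≈ 6.000
  cycle 1 → 0 → 1: weight = 12, length = 2, mean = 12/2 ≈ 6.000
Minimum mean = 3.000, attained e.g. along the cycle 0 → 0 with weight 3 and length 1. So λ(A) = 3/1 = 3.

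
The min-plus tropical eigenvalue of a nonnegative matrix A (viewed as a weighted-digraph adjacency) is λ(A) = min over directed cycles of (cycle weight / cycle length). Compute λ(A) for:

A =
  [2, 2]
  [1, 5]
λ(A) = 3/2

Enumerate directed cycles and compute their means (weight / length). Sample:
  cycle 0 → 0: weight = 2, length = 1, mean = 2/1 ≈ 2.000
  cycle 1 → 1: weight = 5, length = 1, mean = 5/1 ≈ 5.000
  cycle 0 → 1 → 0: weight = 3, length = 2, mean = 3/2 ≈ 1.500
  cycle 1 → 0 → 1: weight = 3, length = 2, mean = 3/2 ≈ 1.500
Minimum mean = 1.500, attained e.g. along the cycle 0 → 1 → 0 with weight 3 and length 2. So λ(A) = 3/2 = 3/2.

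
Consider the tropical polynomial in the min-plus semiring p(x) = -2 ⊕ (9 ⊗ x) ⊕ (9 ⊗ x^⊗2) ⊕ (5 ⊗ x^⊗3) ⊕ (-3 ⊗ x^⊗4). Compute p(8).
p(8) = -2

A tropical monomial a ⊗ x^⊗i evaluates to a + i · x. Evaluating each term at x = 8:
  Term 0 contributes -2 + 0 · 8 = -2
  Term 1 contributes 9 + 1 · 8 = 17
  Term 2 contributes 9 + 2 · 8 = 25
  Term 3 contributes 5 + 3 · 8 = 29
  Term 4 contributes -3 + 4 · 8 = 29
p(8) = ⊕ of these = min[-2, 17, 25, 29, 29] = -2.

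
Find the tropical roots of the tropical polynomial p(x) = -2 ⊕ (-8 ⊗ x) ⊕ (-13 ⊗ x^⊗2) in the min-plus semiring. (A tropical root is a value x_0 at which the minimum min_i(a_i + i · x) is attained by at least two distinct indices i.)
Roots: {5, 6}

Each tropical root is a break point of the lower envelope of the lines y = a_i + i · x (there are 3 lines, with slopes 0, 1, ..., 2). Only the lines that attain the minimum somewhere contribute to roots; other lines are dominated. Here the surviving (envelope) indices are i = 2, i = 1, i = 0.
Intersections between consecutive envelope lines give the roots: for adjacent envelope indices i < j the intersection is x = (a_i − a_j) / (j − i). Reading off the sorted break points: {5, 6}.
Verification: at each break x_0, at least two indices attain the minimum of min_i(a_i + i · x_0).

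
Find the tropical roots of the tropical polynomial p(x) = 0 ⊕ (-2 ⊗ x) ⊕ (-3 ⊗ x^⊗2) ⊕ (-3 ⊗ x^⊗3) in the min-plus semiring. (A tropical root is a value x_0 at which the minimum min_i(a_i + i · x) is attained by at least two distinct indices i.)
Roots: {0, 1, 2}

Each tropical root is a break point of the lower envelope of the lines y = a_i + i · x (there are 4 lines, with slopes 0, 1, ..., 3). Only the lines that attain the minimum somewhere contribute to roots; other lines are dominated. Here the surviving (envelope) indices are i = 3, i = 2, i = 1, i = 0.
Intersections between consecutive envelope lines give the roots: for adjacent envelope indices i < j the intersection is x = (a_i − a_j) / (j − i). Reading off the sorted break points: {0, 1, 2}.
Verification: at each break x_0, at least two indices attain the minimum of min_i(a_i + i · x_0).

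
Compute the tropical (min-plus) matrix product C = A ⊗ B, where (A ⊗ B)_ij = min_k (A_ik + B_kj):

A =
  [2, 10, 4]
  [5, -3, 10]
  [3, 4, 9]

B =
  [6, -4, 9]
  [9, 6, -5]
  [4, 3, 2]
A ⊗ B =
  [8, -2, 5]
  [6, 1, -8]
  [9, -1, -1]

Apply the min-plus product entry-by-entry:
  C[0][0] = min over k of (A[0][0] + B[0][0] = 2 + 6 = 8, A[0][1] + B[1][0] = 10 + 9 = 19, A[0][2] + B[2][0] = 4 + 4 = 8) = 8 (attained at k = 0)
  C[0][1] = min over k of (A[0][0] + B[0][1] = 2 + -4 = -2, A[0][1] + B[1][1] = 10 + 6 = 16, A[0][2] + B[2][1] = 4 + 3 = 7) = -2 (attained at k = 0)
  C[0][2] = min over k of (A[0][0] + B[0][2] = 2 + 9 = 11, A[0][1] + B[1][2] = 10 + -5 = 5, A[0][2] + B[2][2] = 4 + 2 = 6) = 5 (attained at k = 1)
  C[1][0] = min over k of (A[1][0] + B[0][0] = 5 + 6 = 11, A[1][1] + B[1][0] = -3 + 9 = 6, A[1][2] + B[2][0] = 10 + 4 = 14) = 6 (attained at k = 1)
  C[1][1] = min over k of (A[1][0] + B[0][1] = 5 + -4 = 1, A[1][1] + B[1][1] = -3 + 6 = 3, A[1][2] + B[2][1] = 10 + 3 = 13) = 1 (attained at k = 0)
  C[1][2] = min over k of (A[1][0] + B[0][2] = 5 + 9 = 14, A[1][1] + B[1][2] = -3 + -5 = -8, A[1][2] + B[2][2] = 10 + 2 = 12) = -8 (attained at k = 1)
  C[2][0] = min over k of (A[2][0] + B[0][0] = 3 + 6 = 9, A[2][1] + B[1][0] = 4 + 9 = 13, A[2][2] + B[2][0] = 9 + 4 = 13) = 9 (attained at k = 0)
  C[2][1] = min over k of (A[2][0] + B[0][1] = 3 + -4 = -1, A[2][1] + B[1][1] = 4 + 6 = 10, A[2][2] + B[2][1] = 9 + 3 = 12) = -1 (attained at k = 0)
  C[2][2] = min over k of (A[2][0] + B[0][2] = 3 + 9 = 12, A[2][1] + B[1][2] = 4 + -5 = -1, A[2][2] + B[2][2] = 9 + 2 = 11) = -1 (attained at k = 1)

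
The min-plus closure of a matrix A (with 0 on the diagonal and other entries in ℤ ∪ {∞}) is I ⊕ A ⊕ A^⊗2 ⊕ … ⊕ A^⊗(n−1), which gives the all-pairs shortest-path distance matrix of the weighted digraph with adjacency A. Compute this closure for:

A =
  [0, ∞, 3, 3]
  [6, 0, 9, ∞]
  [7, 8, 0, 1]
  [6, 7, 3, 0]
Closure =
  [0, 10, 3, 3]
  [6, 0, 9, 9]
  [7, 8, 0, 1]
  [6, 7, 3, 0]

This is the Floyd-Warshall all-pairs shortest-path computation. For each intermediate vertex k = 0, 1, …, 3, update dist[i][j] ← min(dist[i][j], dist[i][k] + dist[k][j]). The final matrix gives, for each (i, j), the minimum total weight of any directed path from i to j (possibly empty when i = j).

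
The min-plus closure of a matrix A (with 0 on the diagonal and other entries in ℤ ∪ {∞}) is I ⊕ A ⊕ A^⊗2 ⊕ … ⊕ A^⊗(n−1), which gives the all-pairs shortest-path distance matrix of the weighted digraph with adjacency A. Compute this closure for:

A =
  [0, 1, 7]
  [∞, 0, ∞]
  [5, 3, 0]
Closure =
  [0, 1, 7]
  [∞, 0, ∞]
  [5, 3, 0]

This is the Floyd-Warshall all-pairs shortest-path computation. For each intermediate vertex k = 0, 1, …, 2, update dist[i][j] ← min(dist[i][j], dist[i][k] + dist[k][j]). The final matrix gives, for each (i, j), the minimum total weight of any directed path from i to j (possibly empty when i = j).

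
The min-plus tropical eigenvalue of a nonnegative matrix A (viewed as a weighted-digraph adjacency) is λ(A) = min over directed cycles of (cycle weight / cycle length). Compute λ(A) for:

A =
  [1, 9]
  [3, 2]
λ(A) = 1

Enumerate directed cycles and compute their means (weight / length). Sample:
  cycle 0 → 0: weight = 1, length = 1, mean = 1/1 ≈ 1.000
  cycle 1 → 1: weight = 2, length = 1, mean = 2/1 ≈ 2.000
  cycle 0 → 1 → 0: weight = 12, length = 2, mean = 12/2 ≈ 6.000
  cycle 1 → 0 → 1: weight = 12, length = 2, mean = 12/2 ≈ 6.000
Minimum mean = 1.000, attained e.g. along the cycle 0 → 0 with weight 1 and length 1. So λ(A) = 1/1 = 1.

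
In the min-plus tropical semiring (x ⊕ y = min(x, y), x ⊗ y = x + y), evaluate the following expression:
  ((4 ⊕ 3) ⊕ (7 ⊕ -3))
((4 ⊕ 3) ⊕ (7 ⊕ -3)) = -3

Expand innermost to outermost. Recall ⊕ takes the minimum of its arguments and ⊗ takes their sum. Working out the expression ((4 ⊕ 3) ⊕ (7 ⊕ -3)) gives -3.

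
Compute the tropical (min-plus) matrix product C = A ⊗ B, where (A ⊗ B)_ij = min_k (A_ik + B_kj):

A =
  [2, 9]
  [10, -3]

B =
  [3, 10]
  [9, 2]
A ⊗ B =
  [5, 11]
  [6, -1]

Apply the min-plus product entry-by-entry:
  C[0][0] = min over k of (A[0][0] + B[0][0] = 2 + 3 = 5, A[0][1] + B[1][0] = 9 + 9 = 18) = 5 (attained at k = 0)
  C[0][1] = min over k of (A[0][0] + B[0][1] = 2 + 10 = 12, A[0][1] + B[1][1] = 9 + 2 = 11) = 11 (attained at k = 1)
  C[1][0] = min over k of (A[1][0] + B[0][0] = 10 + 3 = 13, A[1][1] + B[1][0] = -3 + 9 = 6) = 6 (attained at k = 1)
  C[1][1] = min over k of (A[1][0] + B[0][1] = 10 + 10 = 20, A[1][1] + B[1][1] = -3 + 2 = -1) = -1 (attained at k = 1)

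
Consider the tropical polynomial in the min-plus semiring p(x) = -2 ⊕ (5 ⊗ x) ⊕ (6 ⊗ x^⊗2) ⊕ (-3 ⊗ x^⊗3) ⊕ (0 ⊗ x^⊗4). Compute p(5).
p(5) = -2

A tropical monomial a ⊗ x^⊗i evaluates to a + i · x. Evaluating each term at x = 5:
  Term 0 contributes -2 + 0 · 5 = -2
  Term 1 contributes 5 + 1 · 5 = 10
  Term 2 contributes 6 + 2 · 5 = 16
  Term 3 contributes -3 + 3 · 5 = 12
  Term 4 contributes 0 + 4 · 5 = 20
p(5) = ⊕ of these = min[-2, 10, 16, 12, 20] = -2.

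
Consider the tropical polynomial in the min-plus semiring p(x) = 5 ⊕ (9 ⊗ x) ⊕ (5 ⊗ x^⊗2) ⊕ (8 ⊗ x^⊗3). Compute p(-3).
p(-3) = -1

A tropical monomial a ⊗ x^⊗i evaluates to a + i · x. Evaluating each term at x = -3:
  Term 0 contributes 5 + 0 · -3 = 5
  Term 1 contributes 9 + 1 · -3 = 6
  Term 2 contributes 5 + 2 · -3 = -1
  Term 3 contributes 8 + 3 · -3 = -1
p(-3) = ⊕ of these = min[5, 6, -1, -1] = -1.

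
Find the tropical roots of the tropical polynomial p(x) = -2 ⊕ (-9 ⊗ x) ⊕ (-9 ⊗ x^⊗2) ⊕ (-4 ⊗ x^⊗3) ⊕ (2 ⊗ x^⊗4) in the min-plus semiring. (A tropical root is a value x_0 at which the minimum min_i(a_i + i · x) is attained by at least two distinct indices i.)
Roots: {-6, -5, 0, 7}

Each tropical root is a break point of the lower envelope of the lines y = a_i + i · x (there are 5 lines, with slopes 0, 1, ..., 4). Only the lines that attain the minimum somewhere contribute to roots; other lines are dominated. Here the surviving (envelope) indices are i = 4, i = 3, i = 2, i = 1, i = 0.
Intersections between consecutive envelope lines give the roots: for adjacent envelope indices i < j the intersection is x = (a_i − a_j) / (j − i). Reading off the sorted break points: {-6, -5, 0, 7}.
Verification: at each break x_0, at least two indices attain the minimum of min_i(a_i + i · x_0).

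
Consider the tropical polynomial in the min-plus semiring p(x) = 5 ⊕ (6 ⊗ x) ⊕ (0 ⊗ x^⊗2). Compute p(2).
p(2) = 4

A tropical monomial a ⊗ x^⊗i evaluates to a + i · x. Evaluating each term at x = 2:
  Term 0 contributes 5 + 0 · 2 = 5
  Term 1 contributes 6 + 1 · 2 = 8
  Term 2 contributes 0 + 2 · 2 = 4
p(2) = ⊕ of these = min[5, 8, 4] = 4.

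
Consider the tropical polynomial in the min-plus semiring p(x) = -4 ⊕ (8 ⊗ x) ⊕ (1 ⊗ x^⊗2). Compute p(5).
p(5) = -4

A tropical monomial a ⊗ x^⊗i evaluates to a + i · x. Evaluating each term at x = 5:
  Term 0 contributes -4 + 0 · 5 = -4
  Term 1 contributes 8 + 1 · 5 = 13
  Term 2 contributes 1 + 2 · 5 = 11
p(5) = ⊕ of these = min[-4, 13, 11] = -4.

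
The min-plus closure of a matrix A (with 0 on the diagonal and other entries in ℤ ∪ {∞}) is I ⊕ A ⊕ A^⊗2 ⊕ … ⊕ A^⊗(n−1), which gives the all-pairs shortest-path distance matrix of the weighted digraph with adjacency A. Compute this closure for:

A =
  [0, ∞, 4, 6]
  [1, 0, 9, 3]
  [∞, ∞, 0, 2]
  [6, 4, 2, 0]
Closure =
  [0, 10, 4, 6]
  [1, 0, 5, 3]
  [7, 6, 0, 2]
  [5, 4, 2, 0]

This is the Floyd-Warshall all-pairs shortest-path computation. For each intermediate vertex k = 0, 1, …, 3, update dist[i][j] ← min(dist[i][j], dist[i][k] + dist[k][j]). The final matrix gives, for each (i, j), the minimum total weight of any directed path from i to j (possibly empty when i = j).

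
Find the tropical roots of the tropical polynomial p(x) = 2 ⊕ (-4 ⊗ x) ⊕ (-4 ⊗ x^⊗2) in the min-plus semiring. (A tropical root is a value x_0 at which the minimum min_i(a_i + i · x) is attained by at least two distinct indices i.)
Roots: {0, 6}

Each tropical root is a break point of the lower envelope of the lines y = a_i + i · x (there are 3 lines, with slopes 0, 1, ..., 2). Only the lines that attain the minimum somewhere contribute to roots; other lines are dominated. Here the surviving (envelope) indices are i = 2, i = 1, i = 0.
Intersections between consecutive envelope lines give the roots: for adjacent envelope indices i < j the intersection is x = (a_i − a_j) / (j − i). Reading off the sorted break points: {0, 6}.
Verification: at each break x_0, at least two indices attain the minimum of min_i(a_i + i · x_0).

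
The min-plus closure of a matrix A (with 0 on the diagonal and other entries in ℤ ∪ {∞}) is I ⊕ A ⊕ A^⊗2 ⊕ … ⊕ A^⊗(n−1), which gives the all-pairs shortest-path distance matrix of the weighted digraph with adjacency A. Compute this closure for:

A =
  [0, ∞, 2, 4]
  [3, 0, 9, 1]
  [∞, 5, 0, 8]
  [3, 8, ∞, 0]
Closure =
  [0, 7, 2, 4]
  [3, 0, 5, 1]
  [8, 5, 0, 6]
  [3, 8, 5, 0]

This is the Floyd-Warshall all-pairs shortest-path computation. For each intermediate vertex k = 0, 1, …, 3, update dist[i][j] ← min(dist[i][j], dist[i][k] + dist[k][j]). The final matrix gives, for each (i, j), the minimum total weight of any directed path from i to j (possibly empty when i = j).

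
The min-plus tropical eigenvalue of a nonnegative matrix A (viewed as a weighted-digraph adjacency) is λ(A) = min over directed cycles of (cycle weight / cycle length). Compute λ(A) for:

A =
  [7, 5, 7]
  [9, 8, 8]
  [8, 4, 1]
λ(A) = 1

Enumerate directed cycles and compute their means (weight / length). Sample:
  cycle 0 → 0: weight = 7, length = 1, mean = 7/1 ≈ 7.000
  cycle 1 → 1: weight = 8, length = 1, mean = 8/1 ≈ 8.000
  cycle 2 → 2: weight = 1, length = 1, mean = 1/1 ≈ 1.000
  cycle 0 → 1 → 0: weight = 14, length = 2, mean = 14/2 ≈ 7.000
  cycle 0 → 2 → 0: weight = 15, length = 2, mean = 15/2 ≈ 7.500
  cycle 1 → 0 → 1: weight = 14, length = 2, mean = 14/2 ≈ 7.000
Minimum mean = 1.000, attained e.g. along the cycle 2 → 2 with weight 1 and length 1. So λ(A) = 1/1 = 1.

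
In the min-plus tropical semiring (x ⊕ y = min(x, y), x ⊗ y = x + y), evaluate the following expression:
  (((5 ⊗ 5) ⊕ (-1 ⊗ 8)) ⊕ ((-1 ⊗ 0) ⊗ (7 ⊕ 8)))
(((5 ⊗ 5) ⊕ (-1 ⊗ 8)) ⊕ ((-1 ⊗ 0) ⊗ (7 ⊕ 8))) = 6

Expand innermost to outermost. Recall ⊕ takes the minimum of its arguments and ⊗ takes their sum. Working out the expression (((5 ⊗ 5) ⊕ (-1 ⊗ 8)) ⊕ ((-1 ⊗ 0) ⊗ (7 ⊕ 8))) gives 6.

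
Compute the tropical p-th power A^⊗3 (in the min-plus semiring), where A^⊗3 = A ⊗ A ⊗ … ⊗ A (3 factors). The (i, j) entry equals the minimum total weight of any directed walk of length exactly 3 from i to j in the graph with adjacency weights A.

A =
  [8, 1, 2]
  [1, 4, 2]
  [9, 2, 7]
A^⊗3 =
  [5, 3, 4]
  [3, 5, 4]
  [7, 4, 5]

Each entry (A^⊗3)_ij equals the minimum over all length-3 walks i = v_0 → v_1 → … → v_3 = j of Σ_t A[v_t][v_{t+1}]. For example, for (i, j) = (0, 2) we minimise over 9 possible intermediate vertex sequences; the minimum is 4, attained along the walk 0 → 1 → 0 → 2.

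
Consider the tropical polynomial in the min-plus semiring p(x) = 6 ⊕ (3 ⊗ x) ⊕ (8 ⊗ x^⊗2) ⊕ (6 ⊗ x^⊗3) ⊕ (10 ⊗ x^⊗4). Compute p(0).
p(0) = 3

A tropical monomial a ⊗ x^⊗i evaluates to a + i · x. Evaluating each term at x = 0:
  Term 0 contributes 6 + 0 · 0 = 6
  Term 1 contributes 3 + 1 · 0 = 3
  Term 2 contributes 8 + 2 · 0 = 8
  Term 3 contributes 6 + 3 · 0 = 6
  Term 4 contributes 10 + 4 · 0 = 10
p(0) = ⊕ of these = min[6, 3, 8, 6, 10] = 3.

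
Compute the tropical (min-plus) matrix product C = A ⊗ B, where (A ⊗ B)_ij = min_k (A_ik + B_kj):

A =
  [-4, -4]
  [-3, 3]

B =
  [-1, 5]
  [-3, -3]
A ⊗ B =
  [-7, -7]
  [-4, 0]

Apply the min-plus product entry-by-entry:
  C[0][0] = min over k of (A[0][0] + B[0][0] = -4 + -1 = -5, A[0][1] + B[1][0] = -4 + -3 = -7) = -7 (attained at k = 1)
  C[0][1] = min over k of (A[0][0] + B[0][1] = -4 + 5 = 1, A[0][1] + B[1][1] = -4 + -3 = -7) = -7 (attained at k = 1)
  C[1][0] = min over k of (A[1][0] + B[0][0] = -3 + -1 = -4, A[1][1] + B[1][0] = 3 + -3 = 0) = -4 (attained at k = 0)
  C[1][1] = min over k of (A[1][0] + B[0][1] = -3 + 5 = 2, A[1][1] + B[1][1] = 3 + -3 = 0) = 0 (attained at k = 1)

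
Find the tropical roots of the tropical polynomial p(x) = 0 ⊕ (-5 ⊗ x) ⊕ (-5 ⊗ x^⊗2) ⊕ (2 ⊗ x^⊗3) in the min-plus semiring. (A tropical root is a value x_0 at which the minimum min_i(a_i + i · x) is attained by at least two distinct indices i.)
Roots: {-7, 0, 5}

Each tropical root is a break point of the lower envelope of the lines y = a_i + i · x (there are 4 lines, with slopes 0, 1, ..., 3). Only the lines that attain the minimum somewhere contribute to roots; other lines are dominated. Here the surviving (envelope) indices are i = 3, i = 2, i = 1, i = 0.
Intersections between consecutive envelope lines give the roots: for adjacent envelope indices i < j the intersection is x = (a_i − a_j) / (j − i). Reading off the sorted break points: {-7, 0, 5}.
Verification: at each break x_0, at least two indices attain the minimum of min_i(a_i + i · x_0).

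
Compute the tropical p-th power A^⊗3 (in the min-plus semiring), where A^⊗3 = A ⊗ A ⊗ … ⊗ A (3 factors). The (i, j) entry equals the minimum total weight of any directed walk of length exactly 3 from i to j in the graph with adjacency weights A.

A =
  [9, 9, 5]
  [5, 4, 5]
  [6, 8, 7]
A^⊗3 =
  [18, 17, 16]
  [13, 12, 13]
  [17, 16, 17]

Each entry (A^⊗3)_ij equals the minimum over all length-3 walks i = v_0 → v_1 → … → v_3 = j of Σ_t A[v_t][v_{t+1}]. For example, for (i, j) = (0, 2) we minimise over 9 possible intermediate vertex sequences; the minimum is 16, attained along the walk 0 → 2 → 0 → 2.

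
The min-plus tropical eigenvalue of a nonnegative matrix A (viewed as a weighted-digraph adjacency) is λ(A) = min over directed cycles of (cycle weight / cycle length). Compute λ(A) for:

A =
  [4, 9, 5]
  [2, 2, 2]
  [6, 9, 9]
λ(A) = 2

Enumerate directed cycles and compute their means (weight / length). Sample:
  cycle 0 → 0: weight = 4, length = 1, mean = 4/1 ≈ 4.000
  cycle 1 → 1: weight = 2, length = 1, mean = 2/1 ≈ 2.000
  cycle 2 → 2: weight = 9, length = 1, mean = 9/1 ≈ 9.000
  cycle 0 → 1 → 0: weight = 11, length = 2, mean = 11/2 ≈ 5.500
  cycle 0 → 2 → 0: weight = 11, length = 2, mean = 11/2 ≈ 5.500
  cycle 1 → 0 → 1: weight = 11, length = 2, mean = 11/2 ≈ 5.500
Minimum mean = 2.000, attained e.g. along the cycle 1 → 1 with weight 2 and length 1. So λ(A) = 2/1 = 2.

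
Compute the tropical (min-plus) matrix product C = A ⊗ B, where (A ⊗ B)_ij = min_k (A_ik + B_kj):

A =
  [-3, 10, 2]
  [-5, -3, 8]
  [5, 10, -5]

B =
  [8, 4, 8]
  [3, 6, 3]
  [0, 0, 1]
A ⊗ B =
  [2, 1, 3]
  [0, -1, 0]
  [-5, -5, -4]

Apply the min-plus product entry-by-entry:
  C[0][0] = min over k of (A[0][0] + B[0][0] = -3 + 8 = 5, A[0][1] + B[1][0] = 10 + 3 = 13, A[0][2] + B[2][0] = 2 + 0 = 2) = 2 (attained at k = 2)
  C[0][1] = min over k of (A[0][0] + B[0][1] = -3 + 4 = 1, A[0][1] + B[1][1] = 10 + 6 = 16, A[0][2] + B[2][1] = 2 + 0 = 2) = 1 (attained at k = 0)
  C[0][2] = min over k of (A[0][0] + B[0][2] = -3 + 8 = 5, A[0][1] + B[1][2] = 10 + 3 = 13, A[0][2] + B[2][2] = 2 + 1 = 3) = 3 (attained at k = 2)
  C[1][0] = min over k of (A[1][0] + B[0][0] = -5 + 8 = 3, A[1][1] + B[1][0] = -3 + 3 = 0, A[1][2] + B[2][0] = 8 + 0 = 8) = 0 (attained at k = 1)
  C[1][1] = min over k of (A[1][0] + B[0][1] = -5 + 4 = -1, A[1][1] + B[1][1] = -3 + 6 = 3, A[1][2] + B[2][1] = 8 + 0 = 8) = -1 (attained at k = 0)
  C[1][2] = min over k of (A[1][0] + B[0][2] = -5 + 8 = 3, A[1][1] + B[1][2] = -3 + 3 = 0, A[1][2] + B[2][2] = 8 + 1 = 9) = 0 (attained at k = 1)
  C[2][0] = min over k of (A[2][0] + B[0][0] = 5 + 8 = 13, A[2][1] + B[1][0] = 10 + 3 = 13, A[2][2] + B[2][0] = -5 + 0 = -5) = -5 (attained at k = 2)
  C[2][1] = min over k of (A[2][0] + B[0][1] = 5 + 4 = 9, A[2][1] + B[1][1] = 10 + 6 = 16, A[2][2] + B[2][1] = -5 + 0 = -5) = -5 (attained at k = 2)
  C[2][2] = min over k of (A[2][0] + B[0][2] = 5 + 8 = 13, A[2][1] + B[1][2] = 10 + 3 = 13, A[2][2] + B[2][2] = -5 + 1 = -4) = -4 (attained at k = 2)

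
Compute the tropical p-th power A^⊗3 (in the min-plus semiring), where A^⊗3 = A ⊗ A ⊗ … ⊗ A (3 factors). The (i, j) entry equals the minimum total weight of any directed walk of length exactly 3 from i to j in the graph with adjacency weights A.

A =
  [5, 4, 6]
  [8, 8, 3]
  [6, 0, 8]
A^⊗3 =
  [13, 7, 9]
  [11, 11, 6]
  [9, 3, 11]

Each entry (A^⊗3)_ij equals the minimum over all length-3 walks i = v_0 → v_1 → … → v_3 = j of Σ_t A[v_t][v_{t+1}]. For example, for (i, j) = (0, 2) we minimise over 9 possible intermediate vertex sequences; the minimum is 9, attained along the walk 0 → 2 → 1 → 2.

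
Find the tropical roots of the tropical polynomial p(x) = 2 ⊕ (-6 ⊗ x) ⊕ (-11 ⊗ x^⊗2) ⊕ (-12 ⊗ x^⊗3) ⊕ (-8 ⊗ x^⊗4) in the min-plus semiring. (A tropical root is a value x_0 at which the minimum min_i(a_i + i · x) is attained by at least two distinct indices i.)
Roots: {-4, 1, 5, 8}

Each tropical root is a break point of the lower envelope of the lines y = a_i + i · x (there are 5 lines, with slopes 0, 1, ..., 4). Only the lines that attain the minimum somewhere contribute to roots; other lines are dominated. Here the surviving (envelope) indices are i = 4, i = 3, i = 2, i = 1, i = 0.
Intersections between consecutive envelope lines give the roots: for adjacent envelope indices i < j the intersection is x = (a_i − a_j) / (j − i). Reading off the sorted break points: {-4, 1, 5, 8}.
Verification: at each break x_0, at least two indices attain the minimum of min_i(a_i + i · x_0).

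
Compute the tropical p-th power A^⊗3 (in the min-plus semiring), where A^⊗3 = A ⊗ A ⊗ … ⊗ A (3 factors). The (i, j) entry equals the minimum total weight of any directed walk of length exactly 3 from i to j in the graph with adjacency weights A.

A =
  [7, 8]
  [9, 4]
A^⊗3 =
  [21, 16]
  [17, 12]

Each entry (A^⊗3)_ij equals the minimum over all length-3 walks i = v_0 → v_1 → … → v_3 = j of Σ_t A[v_t][v_{t+1}]. For example, for (i, j) = (0, 1) we minimise over 4 possible intermediate vertex sequences; the minimum is 16, attained along the walk 0 → 1 → 1 → 1.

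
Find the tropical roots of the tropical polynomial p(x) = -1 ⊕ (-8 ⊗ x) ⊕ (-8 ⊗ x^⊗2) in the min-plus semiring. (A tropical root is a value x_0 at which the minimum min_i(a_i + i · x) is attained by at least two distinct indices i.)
Roots: {0, 7}

Each tropical root is a break point of the lower envelope of the lines y = a_i + i · x (there are 3 lines, with slopes 0, 1, ..., 2). Only the lines that attain the minimum somewhere contribute to roots; other lines are dominated. Here the surviving (envelope) indices are i = 2, i = 1, i = 0.
Intersections between consecutive envelope lines give the roots: for adjacent envelope indices i < j the intersection is x = (a_i − a_j) / (j − i). Reading off the sorted break points: {0, 7}.
Verification: at each break x_0, at least two indices attain the minimum of min_i(a_i + i · x_0).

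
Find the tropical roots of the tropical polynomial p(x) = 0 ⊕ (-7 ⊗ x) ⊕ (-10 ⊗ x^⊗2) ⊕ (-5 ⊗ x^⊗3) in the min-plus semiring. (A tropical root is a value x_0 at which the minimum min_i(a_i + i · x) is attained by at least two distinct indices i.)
Roots: {-5, 3, 7}

Each tropical root is a break point of the lower envelope of the lines y = a_i + i · x (there are 4 lines, with slopes 0, 1, ..., 3). Only the lines that attain the minimum somewhere contribute to roots; other lines are dominated. Here the surviving (envelope) indices are i = 3, i = 2, i = 1, i = 0.
Intersections between consecutive envelope lines give the roots: for adjacent envelope indices i < j the intersection is x = (a_i − a_j) / (j − i). Reading off the sorted break points: {-5, 3, 7}.
Verification: at each break x_0, at least two indices attain the minimum of min_i(a_i + i · x_0).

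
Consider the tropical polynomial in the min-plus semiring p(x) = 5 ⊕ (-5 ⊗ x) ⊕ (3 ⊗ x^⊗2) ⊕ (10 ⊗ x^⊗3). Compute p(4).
p(4) = -1

A tropical monomial a ⊗ x^⊗i evaluates to a + i · x. Evaluating each term at x = 4:
  Term 0 contributes 5 + 0 · 4 = 5
  Term 1 contributes -5 + 1 · 4 = -1
  Term 2 contributes 3 + 2 · 4 = 11
  Term 3 contributes 10 + 3 · 4 = 22
p(4) = ⊕ of these = min[5, -1, 11, 22] = -1.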